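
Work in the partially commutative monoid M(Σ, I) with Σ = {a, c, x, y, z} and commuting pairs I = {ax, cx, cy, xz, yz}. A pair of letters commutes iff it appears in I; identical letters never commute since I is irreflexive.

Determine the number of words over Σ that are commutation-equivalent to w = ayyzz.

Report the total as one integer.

6

drop 0:a onto floor
drop 1:y onto {0:a}
drop 2:y onto {1:y}
drop 3:z onto {0:a}
drop 4:z onto {3:z}
ground layer = {0:a}
drop-orders for the pieces not yet dropped (sum over which currently-grounded one goes next):
  1 to go: {2} 1  {4} 1
  2 to go: {1,2} 1  {2,4} 2  {3,4} 1
  3 to go: {1,2,4} 3  {2,3,4} 3
  if 0:a drops first: 6 orders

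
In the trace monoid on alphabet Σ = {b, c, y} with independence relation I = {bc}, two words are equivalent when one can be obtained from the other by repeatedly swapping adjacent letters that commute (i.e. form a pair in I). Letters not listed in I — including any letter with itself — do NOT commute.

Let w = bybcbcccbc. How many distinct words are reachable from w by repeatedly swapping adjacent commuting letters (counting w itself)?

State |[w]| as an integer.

0(b) covers ∅
1(y) covers 0:b
2(b) covers 1:y
3(c) covers 1:y
4(b) covers 2:b
5(c) covers 3:c
6(c) covers 5:c
7(c) covers 6:c
8(b) covers 4:b
9(c) covers 7:c
floor of heap: 0:b
completions by unplaced set U, small U first (add the entries for U minus each lowest piece of U):
  |U|=1: {8}:1  {9}:1
  |U|=2: {4,8}:1  {7,9}:1  {8,9}:2
  |U|=3: {2,4,8}:1  {4,8,9}:3  {6,7,9}:1  {7,8,9}:3
  |U|=4: {2,4,8,9}:4  {4,7,8,9}:6  {5,6,7,9}:1  {6,7,8,9}:4
  |U|=5: {2,4,7,8,9}:10  {3,5,6,7,9}:1  {4,6,7,8,9}:10  {5,6,7,8,9}:5
  |U|=6: {2,4,6,7,8,9}:20  {3,5,6,7,8,9}:6  {4,5,6,7,8,9}:15
  |U|=7: {2,4,5,6,7,8,9}:35  {3,4,5,6,7,8,9}:21
  |U|=8: {2,3,4,5,6,7,8,9}:56
  start at 0(b): 56

56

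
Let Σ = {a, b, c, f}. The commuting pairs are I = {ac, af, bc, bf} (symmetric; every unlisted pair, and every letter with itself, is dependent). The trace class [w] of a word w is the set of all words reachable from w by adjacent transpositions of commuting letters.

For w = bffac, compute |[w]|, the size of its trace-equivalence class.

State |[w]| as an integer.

drop 0:b onto floor
drop 1:f onto floor
drop 2:f onto {1:f}
drop 3:a onto {0:b}
drop 4:c onto {2:f}
ground layer = {0:b, 1:f}
drop-orders for the pieces not yet dropped (sum over which currently-grounded one goes next):
  1 to go: {3} 1  {4} 1
  2 to go: {0,3} 1  {2,4} 1  {3,4} 2
  3 to go: {0,3,4} 3  {1,2,4} 1  {2,3,4} 3
  if 0:b drops first: 4 orders
  if 1:f drops first: 6 orders
heap linearizations: 10

10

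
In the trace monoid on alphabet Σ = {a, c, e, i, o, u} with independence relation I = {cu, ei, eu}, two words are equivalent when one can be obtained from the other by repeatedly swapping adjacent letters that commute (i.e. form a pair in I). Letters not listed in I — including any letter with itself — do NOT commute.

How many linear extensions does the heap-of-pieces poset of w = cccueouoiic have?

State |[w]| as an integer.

5

drop 0:c onto floor
drop 1:c onto {0:c}
drop 2:c onto {1:c}
drop 3:u onto floor
drop 4:e onto {2:c}
drop 5:o onto {3:u, 4:e}
drop 6:u onto {5:o}
drop 7:o onto {6:u}
drop 8:i onto {7:o}
drop 9:i onto {8:i}
drop 10:c onto {9:i}
ground layer = {0:c, 3:u}
drop-orders for the pieces not yet dropped (sum over which currently-grounded one goes next):
  1 to go: {10} 1
  2 to go: {9,10} 1
  3 to go: {8,9,10} 1
  4 to go: {7,8,9,10} 1
  5 to go: {6,7,8,9,10} 1
  6 to go: {5,6,7,8,9,10} 1
  7 to go: {3,5,6,7,8,9,10} 1  {4,5,6,7,8,9,10} 1
  8 to go: {2,4,5,6,7,8,9,10} 1  {3,4,5,6,7,8,9,10} 2
  9 to go: {1,2,4,5,6,7,8,9,10} 1  {2,3,4,5,6,7,8,9,10} 3
  if 0:c drops first: 4 orders
  if 3:u drops first: 1 orders
heap linearizations: 5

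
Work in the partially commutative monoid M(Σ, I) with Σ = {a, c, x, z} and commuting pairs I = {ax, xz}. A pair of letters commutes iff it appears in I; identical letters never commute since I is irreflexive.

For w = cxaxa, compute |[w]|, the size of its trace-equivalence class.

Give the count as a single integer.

piece 0:c — minimal
piece 1:x rests on {0:c}
piece 2:a rests on {0:c}
piece 3:x rests on {1:x}
piece 4:a rests on {2:a}
minimal pieces: {0:c}
ways to finish when only these pieces remain (= sum over removing one remaining piece with nothing left below it):
  1 left: {3}→1  {4}→1
  2 left: {1,3}→1  {2,4}→1  {3,4}→2
  3 left: {1,3,4}→3  {2,3,4}→3
  placing 0:c first → 6 extensions

6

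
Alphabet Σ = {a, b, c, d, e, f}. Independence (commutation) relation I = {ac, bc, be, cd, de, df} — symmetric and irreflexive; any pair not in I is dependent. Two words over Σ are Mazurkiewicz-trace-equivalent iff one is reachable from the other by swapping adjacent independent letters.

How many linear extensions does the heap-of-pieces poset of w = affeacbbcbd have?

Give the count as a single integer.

#0=a has no predecessor
#1=f depends on [0:a]
#2=f depends on [1:f]
#3=e depends on [2:f]
#4=a depends on [3:e]
#5=c depends on [3:e]
#6=b depends on [4:a]
#7=b depends on [6:b]
#8=c depends on [5:c]
#9=b depends on [7:b]
#10=d depends on [9:b]
sources: [0:a]
N(rest) = Σ N(rest − s) over sources s of rest; N(one piece) = 1:
  size 1 → [8]=1  [10]=1
  size 2 → [5,8]=1  [8,10]=2  [9,10]=1
  size 3 → [5,8,10]=3  [7,9,10]=1  [8,9,10]=3
  size 4 → [5,8,9,10]=6  [6,7,9,10]=1  [7,8,9,10]=4
  size 5 → [4,6,7,9,10]=1  [5,7,8,9,10]=10  [6,7,8,9,10]=5
  size 6 → [4,6,7,8,9,10]=6  [5,6,7,8,9,10]=15
  size 7 → [4,5,6,7,8,9,10]=21
  size 8 → [3,4,5,6,7,8,9,10]=21
  size 9 → [2,3,4,5,6,7,8,9,10]=21
  first=0(a) contributes 21

21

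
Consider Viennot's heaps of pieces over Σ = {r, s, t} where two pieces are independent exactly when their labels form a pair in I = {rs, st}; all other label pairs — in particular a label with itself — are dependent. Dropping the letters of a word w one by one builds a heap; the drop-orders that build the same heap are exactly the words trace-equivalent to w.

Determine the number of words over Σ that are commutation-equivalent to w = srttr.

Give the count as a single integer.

5

piece 0:s — minimal
piece 1:r — minimal
piece 2:t rests on {1:r}
piece 3:t rests on {2:t}
piece 4:r rests on {3:t}
minimal pieces: {0:s, 1:r}
ways to finish when only these pieces remain (= sum over removing one remaining piece with nothing left below it):
  1 left: {0}→1  {4}→1
  2 left: {0,4}→2  {3,4}→1
  3 left: {0,3,4}→3  {2,3,4}→1
  placing 0:s first → 1 extensions
  placing 1:r first → 4 extensions
total linear extensions = 5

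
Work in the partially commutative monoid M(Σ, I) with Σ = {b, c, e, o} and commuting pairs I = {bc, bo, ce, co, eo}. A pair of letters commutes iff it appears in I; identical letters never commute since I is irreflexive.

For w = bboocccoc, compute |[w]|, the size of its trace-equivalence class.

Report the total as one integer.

piece 0:b — minimal
piece 1:b rests on {0:b}
piece 2:o — minimal
piece 3:o rests on {2:o}
piece 4:c — minimal
piece 5:c rests on {4:c}
piece 6:c rests on {5:c}
piece 7:o rests on {3:o}
piece 8:c rests on {6:c}
minimal pieces: {0:b, 2:o, 4:c}
ways to finish when only these pieces remain (= sum over removing one remaining piece with nothing left below it):
  1 left: {1}→1  {7}→1  {8}→1
  2 left: {0,1}→1  {1,7}→2  {1,8}→2  {3,7}→1  {6,8}→1  {7,8}→2
  3 left: {0,1,7}→3  {0,1,8}→3  {1,3,7}→3  {1,6,8}→3  {1,7,8}→6  {2,3,7}→1  {3,7,8}→3  {5,6,8}→1  {6,7,8}→3
  4 left: {0,1,3,7}→6  {0,1,6,8}→6  {0,1,7,8}→12  {1,2,3,7}→4  {1,3,7,8}→12  {1,5,6,8}→4  {1,6,7,8}→12  {2,3,7,8}→4  {3,6,7,8}→6  {4,5,6,8}→1  {5,6,7,8}→4
  5 left: {0,1,2,3,7}→10  {0,1,3,7,8}→30  {0,1,5,6,8}→10  {0,1,6,7,8}→30  {1,2,3,7,8}→20  {1,3,6,7,8}→30  {1,4,5,6,8}→5  {1,5,6,7,8}→20  {2,3,6,7,8}→10  {3,5,6,7,8}→10  {4,5,6,7,8}→5
  6 left: {0,1,2,3,7,8}→60  {0,1,3,6,7,8}→90  {0,1,4,5,6,8}→15  {0,1,5,6,7,8}→60  {1,2,3,6,7,8}→60  {1,3,5,6,7,8}→60  {1,4,5,6,7,8}→30  {2,3,5,6,7,8}→20  {3,4,5,6,7,8}→15
  7 left: {0,1,2,3,6,7,8}→210  {0,1,3,5,6,7,8}→210  {0,1,4,5,6,7,8}→105  {1,2,3,5,6,7,8}→140  {1,3,4,5,6,7,8}→105  {2,3,4,5,6,7,8}→35
  placing 0:b first → 280 extensions
  placing 2:o first → 420 extensions
  placing 4:c first → 560 extensions
total linear extensions = 1260

1260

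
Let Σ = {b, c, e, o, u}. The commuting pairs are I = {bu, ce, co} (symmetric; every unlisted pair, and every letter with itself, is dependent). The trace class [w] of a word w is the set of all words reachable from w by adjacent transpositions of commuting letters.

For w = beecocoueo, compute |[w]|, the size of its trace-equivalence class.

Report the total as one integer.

15

#0=b has no predecessor
#1=e depends on [0:b]
#2=e depends on [1:e]
#3=c depends on [0:b]
#4=o depends on [2:e]
#5=c depends on [3:c]
#6=o depends on [4:o]
#7=u depends on [5:c, 6:o]
#8=e depends on [7:u]
#9=o depends on [8:e]
sources: [0:b]
N(rest) = Σ N(rest − s) over sources s of rest; N(one piece) = 1:
  size 1 → [9]=1
  size 2 → [8,9]=1
  size 3 → [7,8,9]=1
  size 4 → [5,7,8,9]=1  [6,7,8,9]=1
  size 5 → [3,5,7,8,9]=1  [4,6,7,8,9]=1  [5,6,7,8,9]=2
  size 6 → [2,4,6,7,8,9]=1  [3,5,6,7,8,9]=3  [4,5,6,7,8,9]=3
  size 7 → [1,2,4,6,7,8,9]=1  [2,4,5,6,7,8,9]=4  [3,4,5,6,7,8,9]=6
  size 8 → [1,2,4,5,6,7,8,9]=5  [2,3,4,5,6,7,8,9]=10
  first=0(b) contributes 15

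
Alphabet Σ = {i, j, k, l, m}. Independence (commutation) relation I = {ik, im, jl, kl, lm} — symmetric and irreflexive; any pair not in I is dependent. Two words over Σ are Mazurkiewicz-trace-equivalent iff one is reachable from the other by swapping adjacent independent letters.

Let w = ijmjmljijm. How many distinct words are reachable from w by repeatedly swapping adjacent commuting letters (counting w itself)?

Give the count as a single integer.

6

drop 0:i onto floor
drop 1:j onto {0:i}
drop 2:m onto {1:j}
drop 3:j onto {2:m}
drop 4:m onto {3:j}
drop 5:l onto {0:i}
drop 6:j onto {4:m}
drop 7:i onto {5:l, 6:j}
drop 8:j onto {7:i}
drop 9:m onto {8:j}
ground layer = {0:i}
drop-orders for the pieces not yet dropped (sum over which currently-grounded one goes next):
  1 to go: {9} 1
  2 to go: {8,9} 1
  3 to go: {7,8,9} 1
  4 to go: {5,7,8,9} 1  {6,7,8,9} 1
  5 to go: {4,6,7,8,9} 1  {5,6,7,8,9} 2
  6 to go: {3,4,6,7,8,9} 1  {4,5,6,7,8,9} 3
  7 to go: {2,3,4,6,7,8,9} 1  {3,4,5,6,7,8,9} 4
  8 to go: {1,2,3,4,6,7,8,9} 1  {2,3,4,5,6,7,8,9} 5
  if 0:i drops first: 6 orders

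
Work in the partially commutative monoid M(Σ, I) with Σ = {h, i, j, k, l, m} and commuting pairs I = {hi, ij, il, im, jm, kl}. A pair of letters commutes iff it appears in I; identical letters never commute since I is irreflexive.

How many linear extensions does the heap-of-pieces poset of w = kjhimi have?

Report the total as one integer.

piece 0:k — minimal
piece 1:j rests on {0:k}
piece 2:h rests on {1:j}
piece 3:i rests on {0:k}
piece 4:m rests on {2:h}
piece 5:i rests on {3:i}
minimal pieces: {0:k}
ways to finish when only these pieces remain (= sum over removing one remaining piece with nothing left below it):
  1 left: {4}→1  {5}→1
  2 left: {2,4}→1  {3,5}→1  {4,5}→2
  3 left: {1,2,4}→1  {2,4,5}→3  {3,4,5}→3
  4 left: {1,2,4,5}→4  {2,3,4,5}→6
  placing 0:k first → 10 extensions

10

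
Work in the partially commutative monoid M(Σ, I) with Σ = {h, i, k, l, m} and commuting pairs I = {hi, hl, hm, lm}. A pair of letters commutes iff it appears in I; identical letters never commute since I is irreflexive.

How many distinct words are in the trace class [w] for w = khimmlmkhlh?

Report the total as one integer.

72

piece 0:k — minimal
piece 1:h rests on {0:k}
piece 2:i rests on {0:k}
piece 3:m rests on {2:i}
piece 4:m rests on {3:m}
piece 5:l rests on {2:i}
piece 6:m rests on {4:m}
piece 7:k rests on {1:h, 5:l, 6:m}
piece 8:h rests on {7:k}
piece 9:l rests on {7:k}
piece 10:h rests on {8:h}
minimal pieces: {0:k}
ways to finish when only these pieces remain (= sum over removing one remaining piece with nothing left below it):
  1 left: {9}→1  {10}→1
  2 left: {8,10}→1  {9,10}→2
  3 left: {8,9,10}→3
  4 left: {7,8,9,10}→3
  5 left: {1,7,8,9,10}→3  {5,7,8,9,10}→3  {6,7,8,9,10}→3
  6 left: {1,5,7,8,9,10}→6  {1,6,7,8,9,10}→6  {4,6,7,8,9,10}→3  {5,6,7,8,9,10}→6
  7 left: {1,4,6,7,8,9,10}→9  {1,5,6,7,8,9,10}→18  {3,4,6,7,8,9,10}→3  {4,5,6,7,8,9,10}→9
  8 left: {1,3,4,6,7,8,9,10}→12  {1,4,5,6,7,8,9,10}→36  {3,4,5,6,7,8,9,10}→12
  9 left: {1,3,4,5,6,7,8,9,10}→60  {2,3,4,5,6,7,8,9,10}→12
  placing 0:k first → 72 extensions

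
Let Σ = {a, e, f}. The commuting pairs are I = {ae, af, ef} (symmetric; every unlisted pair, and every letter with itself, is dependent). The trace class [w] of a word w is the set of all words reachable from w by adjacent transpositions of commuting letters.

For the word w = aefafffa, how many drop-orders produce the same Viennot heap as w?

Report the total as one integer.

280

drop 0:a onto floor
drop 1:e onto floor
drop 2:f onto floor
drop 3:a onto {0:a}
drop 4:f onto {2:f}
drop 5:f onto {4:f}
drop 6:f onto {5:f}
drop 7:a onto {3:a}
ground layer = {0:a, 1:e, 2:f}
drop-orders for the pieces not yet dropped (sum over which currently-grounded one goes next):
  1 to go: {1} 1  {6} 1  {7} 1
  2 to go: {1,6} 2  {1,7} 2  {3,7} 1  {5,6} 1  {6,7} 2
  3 to go: {0,3,7} 1  {1,3,7} 3  {1,5,6} 3  {1,6,7} 6  {3,6,7} 3  {4,5,6} 1  {5,6,7} 3
  4 to go: {0,1,3,7} 4  {0,3,6,7} 4  {1,3,6,7} 12  {1,4,5,6} 4  {1,5,6,7} 12  {2,4,5,6} 1  {3,5,6,7} 6  {4,5,6,7} 4
  5 to go: {0,1,3,6,7} 20  {0,3,5,6,7} 10  {1,2,4,5,6} 5  {1,3,5,6,7} 30  {1,4,5,6,7} 20  {2,4,5,6,7} 5  {3,4,5,6,7} 10
  6 to go: {0,1,3,5,6,7} 60  {0,3,4,5,6,7} 20  {1,2,4,5,6,7} 30  {1,3,4,5,6,7} 60  {2,3,4,5,6,7} 15
  if 0:a drops first: 105 orders
  if 1:e drops first: 35 orders
  if 2:f drops first: 140 orders
heap linearizations: 280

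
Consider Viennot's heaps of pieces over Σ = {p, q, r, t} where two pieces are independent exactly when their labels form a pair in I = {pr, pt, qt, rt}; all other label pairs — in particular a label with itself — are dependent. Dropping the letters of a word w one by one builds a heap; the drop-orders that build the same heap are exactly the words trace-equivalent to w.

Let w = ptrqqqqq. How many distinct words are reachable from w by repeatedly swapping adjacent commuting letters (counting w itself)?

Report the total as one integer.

16

drop 0:p onto floor
drop 1:t onto floor
drop 2:r onto floor
drop 3:q onto {0:p, 2:r}
drop 4:q onto {3:q}
drop 5:q onto {4:q}
drop 6:q onto {5:q}
drop 7:q onto {6:q}
ground layer = {0:p, 1:t, 2:r}
drop-orders for the pieces not yet dropped (sum over which currently-grounded one goes next):
  1 to go: {1} 1  {7} 1
  2 to go: {1,7} 2  {6,7} 1
  3 to go: {1,6,7} 3  {5,6,7} 1
  4 to go: {1,5,6,7} 4  {4,5,6,7} 1
  5 to go: {1,4,5,6,7} 5  {3,4,5,6,7} 1
  6 to go: {0,3,4,5,6,7} 1  {1,3,4,5,6,7} 6  {2,3,4,5,6,7} 1
  if 0:p drops first: 7 orders
  if 1:t drops first: 2 orders
  if 2:r drops first: 7 orders
heap linearizations: 16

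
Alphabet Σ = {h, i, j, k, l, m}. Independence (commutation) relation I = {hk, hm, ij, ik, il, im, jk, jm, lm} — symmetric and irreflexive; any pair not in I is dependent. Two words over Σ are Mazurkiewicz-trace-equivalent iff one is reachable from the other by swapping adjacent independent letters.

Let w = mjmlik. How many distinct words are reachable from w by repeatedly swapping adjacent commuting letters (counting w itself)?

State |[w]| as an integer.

36

#0=m has no predecessor
#1=j has no predecessor
#2=m depends on [0:m]
#3=l depends on [1:j]
#4=i has no predecessor
#5=k depends on [2:m, 3:l]
sources: [0:m, 1:j, 4:i]
N(rest) = Σ N(rest − s) over sources s of rest; N(one piece) = 1:
  size 1 → [4]=1  [5]=1
  size 2 → [2,5]=1  [3,5]=1  [4,5]=2
  size 3 → [0,2,5]=1  [1,3,5]=1  [2,3,5]=2  [2,4,5]=3  [3,4,5]=3
  size 4 → [0,2,3,5]=3  [0,2,4,5]=4  [1,2,3,5]=3  [1,3,4,5]=4  [2,3,4,5]=8
  first=0(m) contributes 15
  first=1(j) contributes 15
  first=4(i) contributes 6
|[w]| = 36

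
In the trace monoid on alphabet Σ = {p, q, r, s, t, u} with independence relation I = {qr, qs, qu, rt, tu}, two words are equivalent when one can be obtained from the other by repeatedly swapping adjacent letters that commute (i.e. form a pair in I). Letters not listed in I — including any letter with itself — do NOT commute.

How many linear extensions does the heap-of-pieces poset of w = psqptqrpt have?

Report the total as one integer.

6

drop 0:p onto floor
drop 1:s onto {0:p}
drop 2:q onto {0:p}
drop 3:p onto {1:s, 2:q}
drop 4:t onto {3:p}
drop 5:q onto {4:t}
drop 6:r onto {3:p}
drop 7:p onto {5:q, 6:r}
drop 8:t onto {7:p}
ground layer = {0:p}
drop-orders for the pieces not yet dropped (sum over which currently-grounded one goes next):
  1 to go: {8} 1
  2 to go: {7,8} 1
  3 to go: {5,7,8} 1  {6,7,8} 1
  4 to go: {4,5,7,8} 1  {5,6,7,8} 2
  5 to go: {4,5,6,7,8} 3
  6 to go: {3,4,5,6,7,8} 3
  7 to go: {1,3,4,5,6,7,8} 3  {2,3,4,5,6,7,8} 3
  if 0:p drops first: 6 orders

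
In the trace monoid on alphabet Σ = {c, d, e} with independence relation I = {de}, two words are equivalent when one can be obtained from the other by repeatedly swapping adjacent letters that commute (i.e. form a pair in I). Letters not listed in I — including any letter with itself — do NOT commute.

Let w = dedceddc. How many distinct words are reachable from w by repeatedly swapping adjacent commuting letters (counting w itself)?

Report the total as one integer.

9

#0=d has no predecessor
#1=e has no predecessor
#2=d depends on [0:d]
#3=c depends on [1:e, 2:d]
#4=e depends on [3:c]
#5=d depends on [3:c]
#6=d depends on [5:d]
#7=c depends on [4:e, 6:d]
sources: [0:d, 1:e]
N(rest) = Σ N(rest − s) over sources s of rest; N(one piece) = 1:
  size 1 → [7]=1
  size 2 → [4,7]=1  [6,7]=1
  size 3 → [4,6,7]=2  [5,6,7]=1
  size 4 → [4,5,6,7]=3
  size 5 → [3,4,5,6,7]=3
  size 6 → [1,3,4,5,6,7]=3  [2,3,4,5,6,7]=3
  first=0(d) contributes 6
  first=1(e) contributes 3
|[w]| = 9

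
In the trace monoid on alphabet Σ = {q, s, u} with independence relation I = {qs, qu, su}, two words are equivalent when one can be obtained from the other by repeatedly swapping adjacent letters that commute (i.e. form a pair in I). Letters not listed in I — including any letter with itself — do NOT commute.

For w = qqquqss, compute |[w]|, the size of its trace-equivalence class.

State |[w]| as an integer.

piece 0:q — minimal
piece 1:q rests on {0:q}
piece 2:q rests on {1:q}
piece 3:u — minimal
piece 4:q rests on {2:q}
piece 5:s — minimal
piece 6:s rests on {5:s}
minimal pieces: {0:q, 3:u, 5:s}
ways to finish when only these pieces remain (= sum over removing one remaining piece with nothing left below it):
  1 left: {3}→1  {4}→1  {6}→1
  2 left: {2,4}→1  {3,4}→2  {3,6}→2  {4,6}→2  {5,6}→1
  3 left: {1,2,4}→1  {2,3,4}→3  {2,4,6}→3  {3,4,6}→6  {3,5,6}→3  {4,5,6}→3
  4 left: {0,1,2,4}→1  {1,2,3,4}→4  {1,2,4,6}→4  {2,3,4,6}→12  {2,4,5,6}→6  {3,4,5,6}→12
  5 left: {0,1,2,3,4}→5  {0,1,2,4,6}→5  {1,2,3,4,6}→20  {1,2,4,5,6}→10  {2,3,4,5,6}→30
  placing 0:q first → 60 extensions
  placing 3:u first → 15 extensions
  placing 5:s first → 30 extensions
total linear extensions = 105

105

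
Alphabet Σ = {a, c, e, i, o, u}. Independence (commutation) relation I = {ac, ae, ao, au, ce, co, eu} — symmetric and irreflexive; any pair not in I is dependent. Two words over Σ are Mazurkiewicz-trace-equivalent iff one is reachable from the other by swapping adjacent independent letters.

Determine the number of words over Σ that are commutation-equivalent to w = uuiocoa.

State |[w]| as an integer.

0(u) covers ∅
1(u) covers 0:u
2(i) covers 1:u
3(o) covers 2:i
4(c) covers 2:i
5(o) covers 3:o
6(a) covers 2:i
floor of heap: 0:u
completions by unplaced set U, small U first (add the entries for U minus each lowest piece of U):
  |U|=1: {4}:1  {5}:1  {6}:1
  |U|=2: {3,5}:1  {4,5}:2  {4,6}:2  {5,6}:2
  |U|=3: {3,4,5}:3  {3,5,6}:3  {4,5,6}:6
  |U|=4: {3,4,5,6}:12
  |U|=5: {2,3,4,5,6}:12
  start at 0(u): 12

12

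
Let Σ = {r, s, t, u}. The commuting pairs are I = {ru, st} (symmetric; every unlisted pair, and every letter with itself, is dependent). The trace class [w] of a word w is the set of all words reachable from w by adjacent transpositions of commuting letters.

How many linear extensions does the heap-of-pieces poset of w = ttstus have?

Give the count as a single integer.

piece 0:t — minimal
piece 1:t rests on {0:t}
piece 2:s — minimal
piece 3:t rests on {1:t}
piece 4:u rests on {2:s, 3:t}
piece 5:s rests on {4:u}
minimal pieces: {0:t, 2:s}
ways to finish when only these pieces remain (= sum over removing one remaining piece with nothing left below it):
  1 left: {5}→1
  2 left: {4,5}→1
  3 left: {2,4,5}→1  {3,4,5}→1
  4 left: {1,3,4,5}→1  {2,3,4,5}→2
  placing 0:t first → 3 extensions
  placing 2:s first → 1 extensions
total linear extensions = 4

4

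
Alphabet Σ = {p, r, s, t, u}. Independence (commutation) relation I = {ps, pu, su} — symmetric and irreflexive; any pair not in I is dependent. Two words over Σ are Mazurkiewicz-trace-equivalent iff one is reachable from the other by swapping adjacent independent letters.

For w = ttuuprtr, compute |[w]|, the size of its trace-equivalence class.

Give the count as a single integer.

piece 0:t — minimal
piece 1:t rests on {0:t}
piece 2:u rests on {1:t}
piece 3:u rests on {2:u}
piece 4:p rests on {1:t}
piece 5:r rests on {3:u, 4:p}
piece 6:t rests on {5:r}
piece 7:r rests on {6:t}
minimal pieces: {0:t}
ways to finish when only these pieces remain (= sum over removing one remaining piece with nothing left below it):
  1 left: {7}→1
  2 left: {6,7}→1
  3 left: {5,6,7}→1
  4 left: {3,5,6,7}→1  {4,5,6,7}→1
  5 left: {2,3,5,6,7}→1  {3,4,5,6,7}→2
  6 left: {2,3,4,5,6,7}→3
  placing 0:t first → 3 extensions

3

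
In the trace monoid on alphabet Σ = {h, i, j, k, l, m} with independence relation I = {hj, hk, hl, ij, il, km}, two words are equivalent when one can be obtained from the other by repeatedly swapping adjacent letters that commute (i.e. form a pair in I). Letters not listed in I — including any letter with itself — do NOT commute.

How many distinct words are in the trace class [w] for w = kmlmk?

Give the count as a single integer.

4

0(k) covers ∅
1(m) covers ∅
2(l) covers 0:k, 1:m
3(m) covers 2:l
4(k) covers 2:l
floor of heap: 0:k, 1:m
completions by unplaced set U, small U first (add the entries for U minus each lowest piece of U):
  |U|=1: {3}:1  {4}:1
  |U|=2: {3,4}:2
  |U|=3: {2,3,4}:2
  start at 0(k): 2
  start at 1(m): 2
sum over floor = 4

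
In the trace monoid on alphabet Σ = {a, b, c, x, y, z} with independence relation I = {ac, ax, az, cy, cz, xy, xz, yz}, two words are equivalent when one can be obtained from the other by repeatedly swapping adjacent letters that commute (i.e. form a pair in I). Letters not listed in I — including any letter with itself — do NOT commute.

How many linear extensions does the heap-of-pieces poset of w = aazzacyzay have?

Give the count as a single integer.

840

0(a) covers ∅
1(a) covers 0:a
2(z) covers ∅
3(z) covers 2:z
4(a) covers 1:a
5(c) covers ∅
6(y) covers 4:a
7(z) covers 3:z
8(a) covers 6:y
9(y) covers 8:a
floor of heap: 0:a, 2:z, 5:c
completions by unplaced set U, small U first (add the entries for U minus each lowest piece of U):
  |U|=1: {5}:1  {7}:1  {9}:1
  |U|=2: {3,7}:1  {5,7}:2  {5,9}:2  {7,9}:2  {8,9}:1
  |U|=3: {2,3,7}:1  {3,5,7}:3  {3,7,9}:3  {5,7,9}:6  {5,8,9}:3  {6,8,9}:1  {7,8,9}:3
  |U|=4: {2,3,5,7}:4  {2,3,7,9}:4  {3,5,7,9}:12  {3,7,8,9}:6  {4,6,8,9}:1  {5,6,8,9}:4  {5,7,8,9}:12  {6,7,8,9}:4
  |U|=5: {1,4,6,8,9}:1  {2,3,5,7,9}:20  {2,3,7,8,9}:10  {3,5,7,8,9}:30  {3,6,7,8,9}:10  {4,5,6,8,9}:5  {4,6,7,8,9}:5  {5,6,7,8,9}:20
  |U|=6: {0,1,4,6,8,9}:1  {1,4,5,6,8,9}:6  {1,4,6,7,8,9}:6  {2,3,5,7,8,9}:60  {2,3,6,7,8,9}:20  {3,4,6,7,8,9}:15  {3,5,6,7,8,9}:60  {4,5,6,7,8,9}:30
  |U|=7: {0,1,4,5,6,8,9}:7  {0,1,4,6,7,8,9}:7  {1,3,4,6,7,8,9}:21  {1,4,5,6,7,8,9}:42  {2,3,4,6,7,8,9}:35  {2,3,5,6,7,8,9}:140  {3,4,5,6,7,8,9}:105
  |U|=8: {0,1,3,4,6,7,8,9}:28  {0,1,4,5,6,7,8,9}:56  {1,2,3,4,6,7,8,9}:56  {1,3,4,5,6,7,8,9}:168  {2,3,4,5,6,7,8,9}:280
  start at 0(a): 504
  start at 2(z): 252
  start at 5(c): 84
sum over floor = 840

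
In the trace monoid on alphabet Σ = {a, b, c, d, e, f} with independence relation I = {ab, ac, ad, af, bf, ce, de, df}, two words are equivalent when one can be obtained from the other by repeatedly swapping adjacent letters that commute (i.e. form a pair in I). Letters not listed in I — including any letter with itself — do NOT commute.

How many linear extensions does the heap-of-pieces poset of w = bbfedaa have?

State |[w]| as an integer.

13

#0=b has no predecessor
#1=b depends on [0:b]
#2=f has no predecessor
#3=e depends on [1:b, 2:f]
#4=d depends on [1:b]
#5=a depends on [3:e]
#6=a depends on [5:a]
sources: [0:b, 2:f]
N(rest) = Σ N(rest − s) over sources s of rest; N(one piece) = 1:
  size 1 → [4]=1  [6]=1
  size 2 → [4,6]=2  [5,6]=1
  size 3 → [3,5,6]=1  [4,5,6]=3
  size 4 → [2,3,5,6]=1  [3,4,5,6]=4
  size 5 → [1,3,4,5,6]=4  [2,3,4,5,6]=5
  first=0(b) contributes 9
  first=2(f) contributes 4
|[w]| = 13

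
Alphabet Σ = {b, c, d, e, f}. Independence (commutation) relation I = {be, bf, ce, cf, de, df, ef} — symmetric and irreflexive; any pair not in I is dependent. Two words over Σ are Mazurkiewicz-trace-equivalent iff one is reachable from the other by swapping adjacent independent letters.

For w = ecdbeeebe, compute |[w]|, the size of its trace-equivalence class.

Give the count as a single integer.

piece 0:e — minimal
piece 1:c — minimal
piece 2:d rests on {1:c}
piece 3:b rests on {2:d}
piece 4:e rests on {0:e}
piece 5:e rests on {4:e}
piece 6:e rests on {5:e}
piece 7:b rests on {3:b}
piece 8:e rests on {6:e}
minimal pieces: {0:e, 1:c}
ways to finish when only these pieces remain (= sum over removing one remaining piece with nothing left below it):
  1 left: {7}→1  {8}→1
  2 left: {3,7}→1  {6,8}→1  {7,8}→2
  3 left: {2,3,7}→1  {3,7,8}→3  {5,6,8}→1  {6,7,8}→3
  4 left: {1,2,3,7}→1  {2,3,7,8}→4  {3,6,7,8}→6  {4,5,6,8}→1  {5,6,7,8}→4
  5 left: {0,4,5,6,8}→1  {1,2,3,7,8}→5  {2,3,6,7,8}→10  {3,5,6,7,8}→10  {4,5,6,7,8}→5
  6 left: {0,4,5,6,7,8}→6  {1,2,3,6,7,8}→15  {2,3,5,6,7,8}→20  {3,4,5,6,7,8}→15
  7 left: {0,3,4,5,6,7,8}→21  {1,2,3,5,6,7,8}→35  {2,3,4,5,6,7,8}→35
  placing 0:e first → 70 extensions
  placing 1:c first → 56 extensions
total linear extensions = 126

126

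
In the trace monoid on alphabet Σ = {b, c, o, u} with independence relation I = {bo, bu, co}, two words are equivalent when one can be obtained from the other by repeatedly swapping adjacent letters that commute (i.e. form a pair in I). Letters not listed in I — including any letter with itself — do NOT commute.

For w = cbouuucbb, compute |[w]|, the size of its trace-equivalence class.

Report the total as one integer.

9

drop 0:c onto floor
drop 1:b onto {0:c}
drop 2:o onto floor
drop 3:u onto {0:c, 2:o}
drop 4:u onto {3:u}
drop 5:u onto {4:u}
drop 6:c onto {1:b, 5:u}
drop 7:b onto {6:c}
drop 8:b onto {7:b}
ground layer = {0:c, 2:o}
drop-orders for the pieces not yet dropped (sum over which currently-grounded one goes next):
  1 to go: {8} 1
  2 to go: {7,8} 1
  3 to go: {6,7,8} 1
  4 to go: {1,6,7,8} 1  {5,6,7,8} 1
  5 to go: {1,5,6,7,8} 2  {4,5,6,7,8} 1
  6 to go: {1,4,5,6,7,8} 3  {3,4,5,6,7,8} 1
  7 to go: {1,3,4,5,6,7,8} 4  {2,3,4,5,6,7,8} 1
  if 0:c drops first: 5 orders
  if 2:o drops first: 4 orders
heap linearizations: 9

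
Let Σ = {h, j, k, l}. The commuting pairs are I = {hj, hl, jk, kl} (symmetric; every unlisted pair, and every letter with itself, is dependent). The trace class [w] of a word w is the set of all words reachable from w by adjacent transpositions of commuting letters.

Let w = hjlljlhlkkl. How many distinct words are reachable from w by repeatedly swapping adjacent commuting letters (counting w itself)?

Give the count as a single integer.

330

drop 0:h onto floor
drop 1:j onto floor
drop 2:l onto {1:j}
drop 3:l onto {2:l}
drop 4:j onto {3:l}
drop 5:l onto {4:j}
drop 6:h onto {0:h}
drop 7:l onto {5:l}
drop 8:k onto {6:h}
drop 9:k onto {8:k}
drop 10:l onto {7:l}
ground layer = {0:h, 1:j}
drop-orders for the pieces not yet dropped (sum over which currently-grounded one goes next):
  1 to go: {9} 1  {10} 1
  2 to go: {7,10} 1  {8,9} 1  {9,10} 2
  3 to go: {5,7,10} 1  {6,8,9} 1  {7,9,10} 3  {8,9,10} 3
  4 to go: {0,6,8,9} 1  {4,5,7,10} 1  {5,7,9,10} 4  {6,8,9,10} 4  {7,8,9,10} 6
  5 to go: {0,6,8,9,10} 5  {3,4,5,7,10} 1  {4,5,7,9,10} 5  {5,7,8,9,10} 10  {6,7,8,9,10} 10
  6 to go: {0,6,7,8,9,10} 15  {2,3,4,5,7,10} 1  {3,4,5,7,9,10} 6  {4,5,7,8,9,10} 15  {5,6,7,8,9,10} 20
  7 to go: {0,5,6,7,8,9,10} 35  {1,2,3,4,5,7,10} 1  {2,3,4,5,7,9,10} 7  {3,4,5,7,8,9,10} 21  {4,5,6,7,8,9,10} 35
  8 to go: {0,4,5,6,7,8,9,10} 70  {1,2,3,4,5,7,9,10} 8  {2,3,4,5,7,8,9,10} 28  {3,4,5,6,7,8,9,10} 56
  9 to go: {0,3,4,5,6,7,8,9,10} 126  {1,2,3,4,5,7,8,9,10} 36  {2,3,4,5,6,7,8,9,10} 84
  if 0:h drops first: 120 orders
  if 1:j drops first: 210 orders
heap linearizations: 330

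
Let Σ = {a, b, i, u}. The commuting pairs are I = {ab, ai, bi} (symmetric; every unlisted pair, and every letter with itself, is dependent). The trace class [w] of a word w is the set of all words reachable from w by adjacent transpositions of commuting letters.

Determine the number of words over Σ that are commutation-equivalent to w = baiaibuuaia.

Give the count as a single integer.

drop 0:b onto floor
drop 1:a onto floor
drop 2:i onto floor
drop 3:a onto {1:a}
drop 4:i onto {2:i}
drop 5:b onto {0:b}
drop 6:u onto {3:a, 4:i, 5:b}
drop 7:u onto {6:u}
drop 8:a onto {7:u}
drop 9:i onto {7:u}
drop 10:a onto {8:a}
ground layer = {0:b, 1:a, 2:i}
drop-orders for the pieces not yet dropped (sum over which currently-grounded one goes next):
  1 to go: {9} 1  {10} 1
  2 to go: {8,10} 1  {9,10} 2
  3 to go: {8,9,10} 3
  4 to go: {7,8,9,10} 3
  5 to go: {6,7,8,9,10} 3
  6 to go: {3,6,7,8,9,10} 3  {4,6,7,8,9,10} 3  {5,6,7,8,9,10} 3
  7 to go: {0,5,6,7,8,9,10} 3  {1,3,6,7,8,9,10} 3  {2,4,6,7,8,9,10} 3  {3,4,6,7,8,9,10} 6  {3,5,6,7,8,9,10} 6  {4,5,6,7,8,9,10} 6
  8 to go: {0,3,5,6,7,8,9,10} 9  {0,4,5,6,7,8,9,10} 9  {1,3,4,6,7,8,9,10} 9  {1,3,5,6,7,8,9,10} 9  {2,3,4,6,7,8,9,10} 9  {2,4,5,6,7,8,9,10} 9  {3,4,5,6,7,8,9,10} 18
  9 to go: {0,1,3,5,6,7,8,9,10} 18  {0,2,4,5,6,7,8,9,10} 18  {0,3,4,5,6,7,8,9,10} 36  {1,2,3,4,6,7,8,9,10} 18  {1,3,4,5,6,7,8,9,10} 36  {2,3,4,5,6,7,8,9,10} 36
  if 0:b drops first: 90 orders
  if 1:a drops first: 90 orders
  if 2:i drops first: 90 orders
heap linearizations: 270

270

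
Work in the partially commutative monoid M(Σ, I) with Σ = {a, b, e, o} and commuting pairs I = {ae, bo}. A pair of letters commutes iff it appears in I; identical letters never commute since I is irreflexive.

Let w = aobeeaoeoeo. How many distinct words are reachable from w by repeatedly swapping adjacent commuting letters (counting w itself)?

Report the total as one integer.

#0=a has no predecessor
#1=o depends on [0:a]
#2=b depends on [0:a]
#3=e depends on [1:o, 2:b]
#4=e depends on [3:e]
#5=a depends on [1:o, 2:b]
#6=o depends on [4:e, 5:a]
#7=e depends on [6:o]
#8=o depends on [7:e]
#9=e depends on [8:o]
#10=o depends on [9:e]
sources: [0:a]
N(rest) = Σ N(rest − s) over sources s of rest; N(one piece) = 1:
  size 1 → [10]=1
  size 2 → [9,10]=1
  size 3 → [8,9,10]=1
  size 4 → [7,8,9,10]=1
  size 5 → [6,7,8,9,10]=1
  size 6 → [4,6,7,8,9,10]=1  [5,6,7,8,9,10]=1
  size 7 → [3,4,6,7,8,9,10]=1  [4,5,6,7,8,9,10]=2
  size 8 → [3,4,5,6,7,8,9,10]=3
  size 9 → [1,3,4,5,6,7,8,9,10]=3  [2,3,4,5,6,7,8,9,10]=3
  first=0(a) contributes 6

6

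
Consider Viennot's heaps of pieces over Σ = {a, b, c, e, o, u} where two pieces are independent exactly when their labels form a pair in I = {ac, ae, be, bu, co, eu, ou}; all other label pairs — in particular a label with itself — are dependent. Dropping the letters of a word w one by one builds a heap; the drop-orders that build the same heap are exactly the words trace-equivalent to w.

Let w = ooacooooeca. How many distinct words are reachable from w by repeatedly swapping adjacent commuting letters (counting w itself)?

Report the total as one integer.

piece 0:o — minimal
piece 1:o rests on {0:o}
piece 2:a rests on {1:o}
piece 3:c — minimal
piece 4:o rests on {2:a}
piece 5:o rests on {4:o}
piece 6:o rests on {5:o}
piece 7:o rests on {6:o}
piece 8:e rests on {3:c, 7:o}
piece 9:c rests on {8:e}
piece 10:a rests on {7:o}
minimal pieces: {0:o, 3:c}
ways to finish when only these pieces remain (= sum over removing one remaining piece with nothing left below it):
  1 left: {9}→1  {10}→1
  2 left: {8,9}→1  {9,10}→2
  3 left: {3,8,9}→1  {8,9,10}→3
  4 left: {3,8,9,10}→4  {7,8,9,10}→3
  5 left: {3,7,8,9,10}→7  {6,7,8,9,10}→3
  6 left: {3,6,7,8,9,10}→10  {5,6,7,8,9,10}→3
  7 left: {3,5,6,7,8,9,10}→13  {4,5,6,7,8,9,10}→3
  8 left: {2,4,5,6,7,8,9,10}→3  {3,4,5,6,7,8,9,10}→16
  9 left: {1,2,4,5,6,7,8,9,10}→3  {2,3,4,5,6,7,8,9,10}→19
  placing 0:o first → 22 extensions
  placing 3:c first → 3 extensions
total linear extensions = 25

25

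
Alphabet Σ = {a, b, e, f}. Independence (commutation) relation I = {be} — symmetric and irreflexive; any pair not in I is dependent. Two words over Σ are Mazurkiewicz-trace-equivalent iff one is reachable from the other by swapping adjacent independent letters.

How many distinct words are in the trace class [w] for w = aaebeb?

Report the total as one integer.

6

0(a) covers ∅
1(a) covers 0:a
2(e) covers 1:a
3(b) covers 1:a
4(e) covers 2:e
5(b) covers 3:b
floor of heap: 0:a
completions by unplaced set U, small U first (add the entries for U minus each lowest piece of U):
  |U|=1: {4}:1  {5}:1
  |U|=2: {2,4}:1  {3,5}:1  {4,5}:2
  |U|=3: {2,4,5}:3  {3,4,5}:3
  |U|=4: {2,3,4,5}:6
  start at 0(a): 6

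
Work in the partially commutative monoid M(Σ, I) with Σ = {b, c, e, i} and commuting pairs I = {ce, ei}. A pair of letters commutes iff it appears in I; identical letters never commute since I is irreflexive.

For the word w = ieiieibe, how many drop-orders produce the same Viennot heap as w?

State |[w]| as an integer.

#0=i has no predecessor
#1=e has no predecessor
#2=i depends on [0:i]
#3=i depends on [2:i]
#4=e depends on [1:e]
#5=i depends on [3:i]
#6=b depends on [4:e, 5:i]
#7=e depends on [6:b]
sources: [0:i, 1:e]
N(rest) = Σ N(rest − s) over sources s of rest; N(one piece) = 1:
  size 1 → [7]=1
  size 2 → [6,7]=1
  size 3 → [4,6,7]=1  [5,6,7]=1
  size 4 → [1,4,6,7]=1  [3,5,6,7]=1  [4,5,6,7]=2
  size 5 → [1,4,5,6,7]=3  [2,3,5,6,7]=1  [3,4,5,6,7]=3
  size 6 → [0,2,3,5,6,7]=1  [1,3,4,5,6,7]=6  [2,3,4,5,6,7]=4
  first=0(i) contributes 10
  first=1(e) contributes 5
|[w]| = 15

15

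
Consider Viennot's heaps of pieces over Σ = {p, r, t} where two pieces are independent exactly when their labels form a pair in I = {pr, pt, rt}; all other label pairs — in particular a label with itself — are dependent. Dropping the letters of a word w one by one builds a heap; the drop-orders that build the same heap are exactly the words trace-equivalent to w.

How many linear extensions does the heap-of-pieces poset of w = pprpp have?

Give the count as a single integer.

5

drop 0:p onto floor
drop 1:p onto {0:p}
drop 2:r onto floor
drop 3:p onto {1:p}
drop 4:p onto {3:p}
ground layer = {0:p, 2:r}
drop-orders for the pieces not yet dropped (sum over which currently-grounded one goes next):
  1 to go: {2} 1  {4} 1
  2 to go: {2,4} 2  {3,4} 1
  3 to go: {1,3,4} 1  {2,3,4} 3
  if 0:p drops first: 4 orders
  if 2:r drops first: 1 orders
heap linearizations: 5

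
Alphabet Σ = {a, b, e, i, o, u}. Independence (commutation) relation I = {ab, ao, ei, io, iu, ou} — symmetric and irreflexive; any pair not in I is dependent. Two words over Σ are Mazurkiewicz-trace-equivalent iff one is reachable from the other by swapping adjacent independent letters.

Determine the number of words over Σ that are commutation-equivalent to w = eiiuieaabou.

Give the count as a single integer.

180

piece 0:e — minimal
piece 1:i — minimal
piece 2:i rests on {1:i}
piece 3:u rests on {0:e}
piece 4:i rests on {2:i}
piece 5:e rests on {3:u}
piece 6:a rests on {4:i, 5:e}
piece 7:a rests on {6:a}
piece 8:b rests on {4:i, 5:e}
piece 9:o rests on {8:b}
piece 10:u rests on {7:a, 8:b}
minimal pieces: {0:e, 1:i}
ways to finish when only these pieces remain (= sum over removing one remaining piece with nothing left below it):
  1 left: {9}→1  {10}→1
  2 left: {7,10}→1  {9,10}→2
  3 left: {6,7,10}→1  {7,9,10}→3  {8,9,10}→2
  4 left: {6,7,9,10}→4  {7,8,9,10}→5
  5 left: {6,7,8,9,10}→9
  6 left: {4,6,7,8,9,10}→9  {5,6,7,8,9,10}→9
  7 left: {2,4,6,7,8,9,10}→9  {3,5,6,7,8,9,10}→9  {4,5,6,7,8,9,10}→18
  8 left: {0,3,5,6,7,8,9,10}→9  {1,2,4,6,7,8,9,10}→9  {2,4,5,6,7,8,9,10}→27  {3,4,5,6,7,8,9,10}→27
  9 left: {0,3,4,5,6,7,8,9,10}→36  {1,2,4,5,6,7,8,9,10}→36  {2,3,4,5,6,7,8,9,10}→54
  placing 0:e first → 90 extensions
  placing 1:i first → 90 extensions
total linear extensions = 180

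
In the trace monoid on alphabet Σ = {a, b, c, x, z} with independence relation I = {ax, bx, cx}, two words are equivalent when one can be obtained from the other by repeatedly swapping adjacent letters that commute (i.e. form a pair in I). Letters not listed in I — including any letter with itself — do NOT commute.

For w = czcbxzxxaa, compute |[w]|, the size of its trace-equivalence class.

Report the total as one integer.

18

drop 0:c onto floor
drop 1:z onto {0:c}
drop 2:c onto {1:z}
drop 3:b onto {2:c}
drop 4:x onto {1:z}
drop 5:z onto {3:b, 4:x}
drop 6:x onto {5:z}
drop 7:x onto {6:x}
drop 8:a onto {5:z}
drop 9:a onto {8:a}
ground layer = {0:c}
drop-orders for the pieces not yet dropped (sum over which currently-grounded one goes next):
  1 to go: {7} 1  {9} 1
  2 to go: {6,7} 1  {7,9} 2  {8,9} 1
  3 to go: {6,7,9} 3  {7,8,9} 3
  4 to go: {6,7,8,9} 6
  5 to go: {5,6,7,8,9} 6
  6 to go: {3,5,6,7,8,9} 6  {4,5,6,7,8,9} 6
  7 to go: {2,3,5,6,7,8,9} 6  {3,4,5,6,7,8,9} 12
  8 to go: {2,3,4,5,6,7,8,9} 18
  if 0:c drops first: 18 orders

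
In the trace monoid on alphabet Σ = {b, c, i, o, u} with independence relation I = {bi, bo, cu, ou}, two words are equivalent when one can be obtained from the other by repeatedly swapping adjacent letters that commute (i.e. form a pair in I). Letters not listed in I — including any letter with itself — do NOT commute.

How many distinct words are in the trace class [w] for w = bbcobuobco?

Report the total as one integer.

10

drop 0:b onto floor
drop 1:b onto {0:b}
drop 2:c onto {1:b}
drop 3:o onto {2:c}
drop 4:b onto {2:c}
drop 5:u onto {4:b}
drop 6:o onto {3:o}
drop 7:b onto {5:u}
drop 8:c onto {6:o, 7:b}
drop 9:o onto {8:c}
ground layer = {0:b}
drop-orders for the pieces not yet dropped (sum over which currently-grounded one goes next):
  1 to go: {9} 1
  2 to go: {8,9} 1
  3 to go: {6,8,9} 1  {7,8,9} 1
  4 to go: {3,6,8,9} 1  {5,7,8,9} 1  {6,7,8,9} 2
  5 to go: {3,6,7,8,9} 3  {4,5,7,8,9} 1  {5,6,7,8,9} 3
  6 to go: {3,5,6,7,8,9} 6  {4,5,6,7,8,9} 4
  7 to go: {3,4,5,6,7,8,9} 10
  8 to go: {2,3,4,5,6,7,8,9} 10
  if 0:b drops first: 10 orders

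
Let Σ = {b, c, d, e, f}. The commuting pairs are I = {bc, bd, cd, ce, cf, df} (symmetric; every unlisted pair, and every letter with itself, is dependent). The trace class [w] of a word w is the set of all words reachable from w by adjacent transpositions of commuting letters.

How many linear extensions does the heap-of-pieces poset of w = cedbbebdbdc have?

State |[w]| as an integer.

990

#0=c has no predecessor
#1=e has no predecessor
#2=d depends on [1:e]
#3=b depends on [1:e]
#4=b depends on [3:b]
#5=e depends on [2:d, 4:b]
#6=b depends on [5:e]
#7=d depends on [5:e]
#8=b depends on [6:b]
#9=d depends on [7:d]
#10=c depends on [0:c]
sources: [0:c, 1:e]
N(rest) = Σ N(rest − s) over sources s of rest; N(one piece) = 1:
  size 1 → [8]=1  [9]=1  [10]=1
  size 2 → [0,10]=1  [6,8]=1  [7,9]=1  [8,9]=2  [8,10]=2  [9,10]=2
  size 3 → [0,8,10]=3  [0,9,10]=3  [6,8,9]=3  [6,8,10]=3  [7,8,9]=3  [7,9,10]=3  [8,9,10]=6
  size 4 → [0,6,8,10]=6  [0,7,9,10]=6  [0,8,9,10]=12  [6,7,8,9]=6  [6,8,9,10]=12  [7,8,9,10]=12
  size 5 → [0,6,8,9,10]=30  [0,7,8,9,10]=30  [5,6,7,8,9]=6  [6,7,8,9,10]=30
  size 6 → [0,6,7,8,9,10]=90  [2,5,6,7,8,9]=6  [4,5,6,7,8,9]=6  [5,6,7,8,9,10]=36
  size 7 → [0,5,6,7,8,9,10]=126  [2,4,5,6,7,8,9]=12  [2,5,6,7,8,9,10]=42  [3,4,5,6,7,8,9]=6  [4,5,6,7,8,9,10]=42
  size 8 → [0,2,5,6,7,8,9,10]=168  [0,4,5,6,7,8,9,10]=168  [2,3,4,5,6,7,8,9]=18  [2,4,5,6,7,8,9,10]=96  [3,4,5,6,7,8,9,10]=48
  size 9 → [0,2,4,5,6,7,8,9,10]=432  [0,3,4,5,6,7,8,9,10]=216  [1,2,3,4,5,6,7,8,9]=18  [2,3,4,5,6,7,8,9,10]=162
  first=0(c) contributes 180
  first=1(e) contributes 810
|[w]| = 990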